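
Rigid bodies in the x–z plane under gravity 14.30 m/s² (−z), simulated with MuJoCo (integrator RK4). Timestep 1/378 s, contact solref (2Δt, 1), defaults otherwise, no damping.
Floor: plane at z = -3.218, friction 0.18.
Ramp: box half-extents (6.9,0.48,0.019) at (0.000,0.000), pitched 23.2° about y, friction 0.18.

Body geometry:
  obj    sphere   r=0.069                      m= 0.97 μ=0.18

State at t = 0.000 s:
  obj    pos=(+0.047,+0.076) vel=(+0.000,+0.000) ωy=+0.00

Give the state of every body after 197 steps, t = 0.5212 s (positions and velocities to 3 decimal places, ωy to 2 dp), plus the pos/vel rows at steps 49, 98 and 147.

State at t = 0.5212 s:
  obj    pos=(+0.549,-0.140) vel=(+1.928,-0.826) ωy=+30.38

Key-timestep trajectory:
   step    t(s)  obj.x    obj.z    obj.vx   obj.vz 
     49  0.1296   +0.078  +0.062  +0.480  -0.206
     98  0.2593   +0.171  +0.022  +0.959  -0.411
    147  0.3889   +0.327  -0.044  +1.438  -0.617


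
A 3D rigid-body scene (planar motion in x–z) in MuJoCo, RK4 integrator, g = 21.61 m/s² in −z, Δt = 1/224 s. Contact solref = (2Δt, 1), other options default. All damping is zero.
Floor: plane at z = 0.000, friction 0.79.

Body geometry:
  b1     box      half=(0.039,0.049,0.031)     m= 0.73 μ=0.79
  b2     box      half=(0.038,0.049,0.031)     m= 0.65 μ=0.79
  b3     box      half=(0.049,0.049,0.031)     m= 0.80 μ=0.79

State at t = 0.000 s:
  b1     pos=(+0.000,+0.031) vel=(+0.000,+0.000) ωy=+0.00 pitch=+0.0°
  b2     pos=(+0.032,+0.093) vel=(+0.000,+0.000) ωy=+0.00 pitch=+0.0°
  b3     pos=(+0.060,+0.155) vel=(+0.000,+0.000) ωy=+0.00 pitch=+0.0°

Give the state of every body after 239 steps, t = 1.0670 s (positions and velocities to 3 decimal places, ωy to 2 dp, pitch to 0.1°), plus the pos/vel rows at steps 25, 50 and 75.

State at t = 1.0670 s:
  b1     pos=(+0.000,+0.031) vel=(+0.000,+0.000) ωy=+0.00 pitch=+0.0°
  b2     pos=(+0.074,+0.038) vel=(+0.000,+0.000) ωy=+0.00 pitch=+90.0°
  b3     pos=(+0.247,+0.031) vel=(+0.000,+0.000) ωy=+0.00 pitch=+180.0°

Key-timestep trajectory:
   step    t(s)  b1.x    b1.z    b1.vx   b1.vz   b2.x    b2.z    b2.vx   b2.vz   b3.x    b3.z    b3.vx   b3.vz 
     25  0.1116   +0.000  +0.031  -0.001  +0.000   +0.039  +0.094  +0.152  +0.001   +0.081  +0.147  +0.422  -0.216
     50  0.2232   +0.000  +0.031  +0.000  +0.000   +0.074  +0.062  +0.399  -1.057   +0.154  +0.050  +1.011  -0.506
     75  0.3348   +0.000  +0.031  +0.000  +0.000   +0.074  +0.038  -0.009  +0.008   +0.228  +0.048  +0.696  -0.459


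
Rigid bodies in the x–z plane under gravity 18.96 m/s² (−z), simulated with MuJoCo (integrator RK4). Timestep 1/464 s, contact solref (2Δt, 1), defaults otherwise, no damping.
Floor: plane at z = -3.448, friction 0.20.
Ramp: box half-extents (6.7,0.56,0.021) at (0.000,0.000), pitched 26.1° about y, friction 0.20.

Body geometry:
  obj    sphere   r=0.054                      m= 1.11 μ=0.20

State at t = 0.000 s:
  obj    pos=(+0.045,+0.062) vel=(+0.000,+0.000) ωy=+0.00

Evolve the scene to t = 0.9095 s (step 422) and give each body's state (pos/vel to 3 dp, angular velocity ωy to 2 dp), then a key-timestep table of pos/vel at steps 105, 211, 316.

State at t = 0.9095 s:
  obj    pos=(+2.258,-1.023) vel=(+4.866,-2.384) ωy=+100.33

Key-timestep trajectory:
   step    t(s)  obj.x    obj.z    obj.vx   obj.vz 
    105  0.2263   +0.182  -0.006  +1.211  -0.593
    211  0.4547   +0.598  -0.210  +2.433  -1.192
    316  0.6810   +1.286  -0.546  +3.644  -1.785


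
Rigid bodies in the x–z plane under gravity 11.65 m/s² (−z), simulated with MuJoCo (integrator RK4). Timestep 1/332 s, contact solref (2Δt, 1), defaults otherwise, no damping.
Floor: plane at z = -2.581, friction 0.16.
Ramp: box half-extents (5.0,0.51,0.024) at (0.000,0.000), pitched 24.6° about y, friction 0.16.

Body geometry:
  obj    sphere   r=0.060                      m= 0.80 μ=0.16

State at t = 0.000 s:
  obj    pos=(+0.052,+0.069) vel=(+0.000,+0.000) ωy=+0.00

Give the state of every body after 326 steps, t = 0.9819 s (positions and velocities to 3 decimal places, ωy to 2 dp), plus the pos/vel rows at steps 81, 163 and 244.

State at t = 0.9819 s:
  obj    pos=(+1.571,-0.627) vel=(+3.093,-1.416) ωy=+56.68

Key-timestep trajectory:
   step    t(s)  obj.x    obj.z    obj.vx   obj.vz 
     81  0.2440   +0.146  +0.026  +0.769  -0.352
    163  0.4910   +0.432  -0.105  +1.547  -0.708
    244  0.7349   +0.903  -0.321  +2.315  -1.060


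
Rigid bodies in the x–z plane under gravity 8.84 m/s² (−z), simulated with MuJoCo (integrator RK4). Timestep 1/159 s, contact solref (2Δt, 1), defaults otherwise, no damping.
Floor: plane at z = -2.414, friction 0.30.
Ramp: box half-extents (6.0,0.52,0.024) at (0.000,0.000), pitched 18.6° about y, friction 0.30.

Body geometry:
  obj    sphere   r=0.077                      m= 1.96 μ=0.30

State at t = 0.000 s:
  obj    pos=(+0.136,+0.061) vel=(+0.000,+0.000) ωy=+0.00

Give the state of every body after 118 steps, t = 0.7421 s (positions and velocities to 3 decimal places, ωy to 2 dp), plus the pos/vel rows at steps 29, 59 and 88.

State at t = 0.7421 s:
  obj    pos=(+0.662,-0.116) vel=(+1.417,-0.477) ωy=+19.41

Key-timestep trajectory:
   step    t(s)  obj.x    obj.z    obj.vx   obj.vz 
     29  0.1824   +0.168  +0.050  +0.348  -0.117
     59  0.3711   +0.267  +0.017  +0.708  -0.238
     88  0.5535   +0.428  -0.038  +1.057  -0.356


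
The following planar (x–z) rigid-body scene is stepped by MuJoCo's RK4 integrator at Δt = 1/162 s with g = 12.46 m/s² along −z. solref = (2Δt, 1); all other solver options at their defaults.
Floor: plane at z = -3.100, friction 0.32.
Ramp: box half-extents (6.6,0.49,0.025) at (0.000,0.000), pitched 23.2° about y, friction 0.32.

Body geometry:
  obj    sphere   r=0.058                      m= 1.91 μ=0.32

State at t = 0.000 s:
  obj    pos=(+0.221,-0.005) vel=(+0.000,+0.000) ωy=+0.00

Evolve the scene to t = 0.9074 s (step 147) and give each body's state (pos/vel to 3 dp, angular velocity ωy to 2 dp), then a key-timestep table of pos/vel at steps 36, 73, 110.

State at t = 0.9074 s:
  obj    pos=(+1.548,-0.573) vel=(+2.924,-1.253) ωy=+54.84

Key-timestep trajectory:
   step    t(s)  obj.x    obj.z    obj.vx   obj.vz 
     36  0.2222   +0.301  -0.039  +0.716  -0.307
     73  0.4506   +0.548  -0.145  +1.452  -0.622
    110  0.6790   +0.964  -0.323  +2.188  -0.938


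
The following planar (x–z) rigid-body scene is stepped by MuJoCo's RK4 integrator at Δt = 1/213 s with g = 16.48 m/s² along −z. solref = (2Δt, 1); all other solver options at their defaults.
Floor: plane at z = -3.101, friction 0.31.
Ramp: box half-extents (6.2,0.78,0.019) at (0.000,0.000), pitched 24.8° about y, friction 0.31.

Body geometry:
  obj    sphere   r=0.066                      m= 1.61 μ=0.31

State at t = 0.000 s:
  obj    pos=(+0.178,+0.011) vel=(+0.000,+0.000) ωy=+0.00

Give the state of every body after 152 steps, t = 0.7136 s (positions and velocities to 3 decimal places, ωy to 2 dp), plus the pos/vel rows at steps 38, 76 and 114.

State at t = 0.7136 s:
  obj    pos=(+1.320,-0.516) vel=(+3.199,-1.478) ωy=+53.38

Key-timestep trajectory:
   step    t(s)  obj.x    obj.z    obj.vx   obj.vz 
     38  0.1784   +0.250  -0.022  +0.800  -0.370
     76  0.3568   +0.464  -0.121  +1.599  -0.739
    114  0.5352   +0.820  -0.285  +2.399  -1.109


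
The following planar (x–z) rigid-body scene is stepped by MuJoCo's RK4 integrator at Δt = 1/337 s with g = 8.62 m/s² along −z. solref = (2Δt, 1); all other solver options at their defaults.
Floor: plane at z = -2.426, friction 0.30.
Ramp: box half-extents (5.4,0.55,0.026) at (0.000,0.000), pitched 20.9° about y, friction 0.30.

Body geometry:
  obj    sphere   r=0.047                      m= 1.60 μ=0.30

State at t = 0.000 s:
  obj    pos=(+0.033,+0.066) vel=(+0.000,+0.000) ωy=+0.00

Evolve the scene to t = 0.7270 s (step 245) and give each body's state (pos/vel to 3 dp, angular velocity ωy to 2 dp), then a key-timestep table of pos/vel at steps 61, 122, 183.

State at t = 0.7270 s:
  obj    pos=(+0.575,-0.142) vel=(+1.492,-0.570) ωy=+33.97

Key-timestep trajectory:
   step    t(s)  obj.x    obj.z    obj.vx   obj.vz 
     61  0.1810   +0.067  +0.053  +0.371  -0.142
    122  0.3620   +0.167  +0.014  +0.743  -0.284
    183  0.5430   +0.335  -0.050  +1.114  -0.426


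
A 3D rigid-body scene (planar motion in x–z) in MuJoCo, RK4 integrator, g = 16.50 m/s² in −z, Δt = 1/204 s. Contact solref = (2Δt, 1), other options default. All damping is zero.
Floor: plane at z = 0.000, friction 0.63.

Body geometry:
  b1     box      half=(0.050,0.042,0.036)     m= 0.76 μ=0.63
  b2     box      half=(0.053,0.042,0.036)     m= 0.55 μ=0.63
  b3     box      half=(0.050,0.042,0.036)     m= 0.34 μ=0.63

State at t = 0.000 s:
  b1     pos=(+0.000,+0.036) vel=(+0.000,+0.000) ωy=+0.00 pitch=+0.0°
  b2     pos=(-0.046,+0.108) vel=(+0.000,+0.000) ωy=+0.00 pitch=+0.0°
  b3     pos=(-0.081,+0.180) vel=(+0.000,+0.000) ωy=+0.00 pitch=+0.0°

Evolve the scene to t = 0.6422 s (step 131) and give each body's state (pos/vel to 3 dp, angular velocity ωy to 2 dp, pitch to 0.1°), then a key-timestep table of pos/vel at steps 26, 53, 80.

State at t = 0.6422 s:
  b1     pos=(+0.000,+0.036) vel=(+0.000,+0.000) ωy=+0.00 pitch=+0.0°
  b2     pos=(-0.096,+0.053) vel=(+0.000,+0.000) ωy=+0.00 pitch=-90.0°
  b3     pos=(-0.288,+0.036) vel=(+0.000,+0.000) ωy=+0.00 pitch=+180.0°

Key-timestep trajectory:
   step    t(s)  b1.x    b1.z    b1.vx   b1.vz   b2.x    b2.z    b2.vx   b2.vz   b3.x    b3.z    b3.vx   b3.vz 
     26  0.1275   +0.000  +0.036  +0.001  +0.000   -0.054  +0.108  -0.147  -0.016   -0.104  +0.170  -0.413  -0.223
     53  0.2598   +0.000  +0.036  +0.000  +0.000   -0.091  +0.067  -0.353  -1.053   -0.185  +0.052  -0.939  -0.641
     80  0.3922   +0.000  +0.036  +0.000  +0.000   -0.096  +0.053  +0.004  +0.004   -0.262  +0.055  -0.574  -0.279


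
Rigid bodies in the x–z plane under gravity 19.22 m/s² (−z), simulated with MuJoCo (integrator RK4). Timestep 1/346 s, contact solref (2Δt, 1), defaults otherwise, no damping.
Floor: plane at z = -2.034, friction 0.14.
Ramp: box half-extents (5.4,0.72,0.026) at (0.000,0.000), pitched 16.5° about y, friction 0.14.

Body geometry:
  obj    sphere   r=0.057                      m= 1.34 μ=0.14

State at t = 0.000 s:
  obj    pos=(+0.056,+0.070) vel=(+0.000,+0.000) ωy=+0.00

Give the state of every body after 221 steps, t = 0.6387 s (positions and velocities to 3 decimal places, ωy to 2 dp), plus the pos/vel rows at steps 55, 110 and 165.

State at t = 0.6387 s:
  obj    pos=(+0.819,-0.156) vel=(+2.388,-0.707) ωy=+43.68

Key-timestep trajectory:
   step    t(s)  obj.x    obj.z    obj.vx   obj.vz 
     55  0.1590   +0.103  +0.056  +0.594  -0.176
    110  0.3179   +0.245  +0.014  +1.189  -0.352
    165  0.4769   +0.481  -0.056  +1.783  -0.528


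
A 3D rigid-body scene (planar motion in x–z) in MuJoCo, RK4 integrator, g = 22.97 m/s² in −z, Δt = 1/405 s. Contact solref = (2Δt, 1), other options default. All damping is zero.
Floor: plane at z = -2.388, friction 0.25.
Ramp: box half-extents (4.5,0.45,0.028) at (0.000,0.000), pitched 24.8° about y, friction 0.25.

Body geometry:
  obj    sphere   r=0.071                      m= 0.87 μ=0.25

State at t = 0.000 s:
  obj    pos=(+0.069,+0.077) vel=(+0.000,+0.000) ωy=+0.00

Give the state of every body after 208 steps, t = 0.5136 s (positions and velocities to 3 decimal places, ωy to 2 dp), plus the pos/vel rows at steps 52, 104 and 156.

State at t = 0.5136 s:
  obj    pos=(+0.893,-0.304) vel=(+3.209,-1.483) ωy=+49.77

Key-timestep trajectory:
   step    t(s)  obj.x    obj.z    obj.vx   obj.vz 
     52  0.1284   +0.121  +0.053  +0.802  -0.371
    104  0.2568   +0.275  -0.018  +1.604  -0.741
    156  0.3852   +0.533  -0.137  +2.407  -1.112


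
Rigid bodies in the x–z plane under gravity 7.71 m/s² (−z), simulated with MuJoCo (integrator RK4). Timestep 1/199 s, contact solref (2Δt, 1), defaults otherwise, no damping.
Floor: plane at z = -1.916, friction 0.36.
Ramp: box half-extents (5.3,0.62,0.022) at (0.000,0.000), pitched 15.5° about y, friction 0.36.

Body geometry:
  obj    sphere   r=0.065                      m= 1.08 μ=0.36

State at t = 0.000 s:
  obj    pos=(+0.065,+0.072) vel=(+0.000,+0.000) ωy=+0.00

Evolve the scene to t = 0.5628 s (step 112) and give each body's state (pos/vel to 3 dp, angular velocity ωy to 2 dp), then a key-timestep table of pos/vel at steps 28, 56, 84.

State at t = 0.5628 s:
  obj    pos=(+0.290,+0.010) vel=(+0.798,-0.221) ωy=+12.74

Key-timestep trajectory:
   step    t(s)  obj.x    obj.z    obj.vx   obj.vz 
     28  0.1407   +0.079  +0.068  +0.200  -0.055
     56  0.2814   +0.121  +0.057  +0.399  -0.111
     84  0.4221   +0.191  +0.037  +0.599  -0.166


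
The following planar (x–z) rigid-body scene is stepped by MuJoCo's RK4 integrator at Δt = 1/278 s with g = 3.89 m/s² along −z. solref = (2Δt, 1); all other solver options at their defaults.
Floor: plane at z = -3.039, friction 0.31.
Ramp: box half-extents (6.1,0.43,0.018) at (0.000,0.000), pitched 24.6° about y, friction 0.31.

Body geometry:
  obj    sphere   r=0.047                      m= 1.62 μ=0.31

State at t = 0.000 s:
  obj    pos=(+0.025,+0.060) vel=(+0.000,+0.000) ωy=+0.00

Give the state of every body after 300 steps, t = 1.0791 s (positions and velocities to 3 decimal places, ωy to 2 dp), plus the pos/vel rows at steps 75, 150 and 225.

State at t = 1.0791 s:
  obj    pos=(+0.637,-0.220) vel=(+1.135,-0.520) ωy=+26.55

Key-timestep trajectory:
   step    t(s)  obj.x    obj.z    obj.vx   obj.vz 
     75  0.2698   +0.063  +0.043  +0.284  -0.130
    150  0.5396   +0.178  -0.010  +0.567  -0.260
    225  0.8094   +0.370  -0.098  +0.851  -0.390


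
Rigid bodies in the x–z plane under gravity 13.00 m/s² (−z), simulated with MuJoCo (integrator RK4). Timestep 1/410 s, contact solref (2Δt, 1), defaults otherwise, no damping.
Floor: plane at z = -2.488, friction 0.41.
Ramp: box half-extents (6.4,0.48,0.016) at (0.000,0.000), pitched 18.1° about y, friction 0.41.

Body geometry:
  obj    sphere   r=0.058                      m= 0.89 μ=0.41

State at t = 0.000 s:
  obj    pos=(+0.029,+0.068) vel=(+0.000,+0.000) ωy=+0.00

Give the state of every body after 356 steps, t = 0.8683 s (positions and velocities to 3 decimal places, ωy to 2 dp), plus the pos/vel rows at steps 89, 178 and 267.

State at t = 0.8683 s:
  obj    pos=(+1.063,-0.270) vel=(+2.381,-0.778) ωy=+43.18

Key-timestep trajectory:
   step    t(s)  obj.x    obj.z    obj.vx   obj.vz 
     89  0.2171   +0.094  +0.047  +0.595  -0.195
    178  0.4341   +0.288  -0.016  +1.191  -0.389
    267  0.6512   +0.611  -0.122  +1.786  -0.584


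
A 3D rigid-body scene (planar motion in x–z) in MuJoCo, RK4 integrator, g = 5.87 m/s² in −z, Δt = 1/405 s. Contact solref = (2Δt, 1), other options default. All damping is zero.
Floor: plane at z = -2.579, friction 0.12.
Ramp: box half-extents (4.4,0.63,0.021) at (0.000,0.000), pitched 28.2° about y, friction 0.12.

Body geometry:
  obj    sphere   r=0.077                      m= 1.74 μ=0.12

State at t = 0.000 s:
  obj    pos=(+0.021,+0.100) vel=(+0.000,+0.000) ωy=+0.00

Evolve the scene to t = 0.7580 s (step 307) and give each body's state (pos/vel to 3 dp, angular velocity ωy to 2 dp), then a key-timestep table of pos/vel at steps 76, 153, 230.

State at t = 0.7580 s:
  obj    pos=(+0.566,-0.192) vel=(+1.439,-0.771) ωy=+15.28

Key-timestep trajectory:
   step    t(s)  obj.x    obj.z    obj.vx   obj.vz 
     76  0.1877   +0.054  +0.082  +0.356  -0.191
    153  0.3778   +0.156  +0.027  +0.716  -0.386
    230  0.5679   +0.327  -0.064  +1.076  -0.583


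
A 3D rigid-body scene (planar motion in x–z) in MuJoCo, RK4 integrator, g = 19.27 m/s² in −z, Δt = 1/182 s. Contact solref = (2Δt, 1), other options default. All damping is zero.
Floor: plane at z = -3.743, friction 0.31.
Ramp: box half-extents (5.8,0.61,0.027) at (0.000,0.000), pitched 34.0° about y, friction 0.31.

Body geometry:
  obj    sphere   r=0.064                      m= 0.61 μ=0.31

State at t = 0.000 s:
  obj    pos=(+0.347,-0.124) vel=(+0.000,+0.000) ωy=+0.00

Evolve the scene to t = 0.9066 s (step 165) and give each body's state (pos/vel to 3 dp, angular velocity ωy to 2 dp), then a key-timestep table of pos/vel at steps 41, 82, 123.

State at t = 0.9066 s:
  obj    pos=(+2.970,-1.893) vel=(+5.785,-3.902) ωy=+109.00

Key-timestep trajectory:
   step    t(s)  obj.x    obj.z    obj.vx   obj.vz 
     41  0.2253   +0.509  -0.234  +1.438  -0.970
     82  0.4505   +0.995  -0.561  +2.875  -1.939
    123  0.6758   +1.804  -1.107  +4.313  -2.909


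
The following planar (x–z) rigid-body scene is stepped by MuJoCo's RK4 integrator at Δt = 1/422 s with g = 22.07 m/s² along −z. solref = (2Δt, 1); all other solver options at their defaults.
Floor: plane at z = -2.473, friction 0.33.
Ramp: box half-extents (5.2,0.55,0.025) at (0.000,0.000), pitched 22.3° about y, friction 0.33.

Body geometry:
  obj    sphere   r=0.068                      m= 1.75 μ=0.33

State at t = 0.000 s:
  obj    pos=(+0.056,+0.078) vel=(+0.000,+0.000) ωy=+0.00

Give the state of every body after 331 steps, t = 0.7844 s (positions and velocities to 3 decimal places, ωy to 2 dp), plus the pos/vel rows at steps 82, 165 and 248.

State at t = 0.7844 s:
  obj    pos=(+1.758,-0.621) vel=(+4.341,-1.780) ωy=+68.99

Key-timestep trajectory:
   step    t(s)  obj.x    obj.z    obj.vx   obj.vz 
     82  0.1943   +0.160  +0.035  +1.076  -0.441
    165  0.3910   +0.479  -0.096  +2.164  -0.888
    248  0.5877   +1.012  -0.314  +3.253  -1.334


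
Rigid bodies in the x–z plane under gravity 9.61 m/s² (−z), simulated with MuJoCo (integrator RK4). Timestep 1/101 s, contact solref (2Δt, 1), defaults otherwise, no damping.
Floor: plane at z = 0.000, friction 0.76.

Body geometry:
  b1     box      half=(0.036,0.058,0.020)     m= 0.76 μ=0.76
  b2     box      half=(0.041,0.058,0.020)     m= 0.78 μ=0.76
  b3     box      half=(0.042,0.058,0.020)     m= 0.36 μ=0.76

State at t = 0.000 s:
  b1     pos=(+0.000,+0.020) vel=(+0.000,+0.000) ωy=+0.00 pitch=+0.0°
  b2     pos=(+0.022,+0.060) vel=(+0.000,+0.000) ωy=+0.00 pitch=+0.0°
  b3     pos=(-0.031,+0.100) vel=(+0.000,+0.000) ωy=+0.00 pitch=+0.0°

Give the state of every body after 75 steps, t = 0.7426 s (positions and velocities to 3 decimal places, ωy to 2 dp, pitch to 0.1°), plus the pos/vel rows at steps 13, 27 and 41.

State at t = 0.7426 s:
  b1     pos=(+0.000,+0.020) vel=(+0.000,+0.000) ωy=+0.00 pitch=+0.0°
  b2     pos=(+0.022,+0.060) vel=(+0.000,+0.000) ωy=+0.00 pitch=+0.1°
  b3     pos=(-0.124,+0.020) vel=(+0.000,+0.000) ωy=+0.00 pitch=+180.0°

Key-timestep trajectory:
   step    t(s)  b1.x    b1.z    b1.vx   b1.vz   b2.x    b2.z    b2.vx   b2.vz   b3.x    b3.z    b3.vx   b3.vz 
     13  0.1287   +0.000  +0.020  +0.000  +0.001   +0.022  +0.060  +0.000  +0.001   -0.044  +0.082  -0.146  -0.421
     27  0.2673   +0.000  +0.020  +0.000  +0.000   +0.022  +0.060  +0.000  +0.000   -0.086  +0.044  -0.298  +0.014
     41  0.4059   +0.000  +0.020  +0.000  +0.000   +0.022  +0.060  +0.000  +0.000   -0.125  +0.017  +0.025  +0.066


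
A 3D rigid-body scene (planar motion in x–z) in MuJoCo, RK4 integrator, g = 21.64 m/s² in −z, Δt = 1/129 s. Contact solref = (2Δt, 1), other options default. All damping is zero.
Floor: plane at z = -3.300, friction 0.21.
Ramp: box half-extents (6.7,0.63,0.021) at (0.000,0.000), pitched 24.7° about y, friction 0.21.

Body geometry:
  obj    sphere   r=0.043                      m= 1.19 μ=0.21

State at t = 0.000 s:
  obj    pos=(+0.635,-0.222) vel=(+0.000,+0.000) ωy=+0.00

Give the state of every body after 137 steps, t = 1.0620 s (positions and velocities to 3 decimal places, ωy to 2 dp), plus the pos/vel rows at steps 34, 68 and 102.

State at t = 1.0620 s:
  obj    pos=(+3.945,-1.744) vel=(+6.232,-2.866) ωy=+159.48

Key-timestep trajectory:
   step    t(s)  obj.x    obj.z    obj.vx   obj.vz 
     34  0.2636   +0.839  -0.316  +1.547  -0.712
     68  0.5271   +1.451  -0.597  +3.094  -1.423
    102  0.7907   +2.470  -1.066  +4.640  -2.134


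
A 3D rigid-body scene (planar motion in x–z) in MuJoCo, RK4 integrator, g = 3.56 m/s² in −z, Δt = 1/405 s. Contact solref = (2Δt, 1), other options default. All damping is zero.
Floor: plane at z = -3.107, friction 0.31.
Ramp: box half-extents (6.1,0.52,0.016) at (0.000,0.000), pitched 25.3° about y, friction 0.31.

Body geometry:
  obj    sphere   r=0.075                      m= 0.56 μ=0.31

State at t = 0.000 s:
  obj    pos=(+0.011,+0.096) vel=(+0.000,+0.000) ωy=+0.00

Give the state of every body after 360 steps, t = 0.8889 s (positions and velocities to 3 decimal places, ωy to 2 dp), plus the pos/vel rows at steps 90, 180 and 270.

State at t = 0.8889 s:
  obj    pos=(+0.399,-0.088) vel=(+0.873,-0.413) ωy=+12.88

Key-timestep trajectory:
   step    t(s)  obj.x    obj.z    obj.vx   obj.vz 
     90  0.2222   +0.035  +0.084  +0.218  -0.103
    180  0.4444   +0.108  +0.050  +0.437  -0.206
    270  0.6667   +0.229  -0.008  +0.655  -0.310


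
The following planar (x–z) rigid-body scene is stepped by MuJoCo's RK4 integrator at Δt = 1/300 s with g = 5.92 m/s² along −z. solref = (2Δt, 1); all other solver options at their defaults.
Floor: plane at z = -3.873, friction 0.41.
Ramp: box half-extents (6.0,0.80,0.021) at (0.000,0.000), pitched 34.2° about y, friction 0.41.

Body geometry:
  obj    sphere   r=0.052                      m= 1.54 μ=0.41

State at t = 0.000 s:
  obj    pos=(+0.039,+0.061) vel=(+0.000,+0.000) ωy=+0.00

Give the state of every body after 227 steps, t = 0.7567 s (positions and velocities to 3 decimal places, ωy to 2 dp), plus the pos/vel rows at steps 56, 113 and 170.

State at t = 0.7567 s:
  obj    pos=(+0.602,-0.321) vel=(+1.487,-1.011) ωy=+34.58

Key-timestep trajectory:
   step    t(s)  obj.x    obj.z    obj.vx   obj.vz 
     56  0.1867   +0.074  +0.038  +0.367  -0.249
    113  0.3767   +0.179  -0.033  +0.740  -0.503
    170  0.5667   +0.355  -0.153  +1.114  -0.757


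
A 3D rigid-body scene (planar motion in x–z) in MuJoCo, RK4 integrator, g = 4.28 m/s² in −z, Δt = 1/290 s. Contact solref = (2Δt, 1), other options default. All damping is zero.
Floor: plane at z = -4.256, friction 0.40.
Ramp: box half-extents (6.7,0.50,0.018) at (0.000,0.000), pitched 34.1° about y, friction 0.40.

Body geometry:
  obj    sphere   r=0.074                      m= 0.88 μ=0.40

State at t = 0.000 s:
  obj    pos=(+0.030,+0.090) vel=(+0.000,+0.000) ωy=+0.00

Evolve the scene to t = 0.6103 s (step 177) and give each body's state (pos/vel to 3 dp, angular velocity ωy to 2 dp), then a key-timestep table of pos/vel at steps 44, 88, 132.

State at t = 0.6103 s:
  obj    pos=(+0.295,-0.088) vel=(+0.866,-0.587) ωy=+14.13

Key-timestep trajectory:
   step    t(s)  obj.x    obj.z    obj.vx   obj.vz 
     44  0.1517   +0.047  +0.079  +0.215  -0.146
     88  0.3034   +0.096  +0.046  +0.431  -0.292
    132  0.4552   +0.177  -0.009  +0.646  -0.437


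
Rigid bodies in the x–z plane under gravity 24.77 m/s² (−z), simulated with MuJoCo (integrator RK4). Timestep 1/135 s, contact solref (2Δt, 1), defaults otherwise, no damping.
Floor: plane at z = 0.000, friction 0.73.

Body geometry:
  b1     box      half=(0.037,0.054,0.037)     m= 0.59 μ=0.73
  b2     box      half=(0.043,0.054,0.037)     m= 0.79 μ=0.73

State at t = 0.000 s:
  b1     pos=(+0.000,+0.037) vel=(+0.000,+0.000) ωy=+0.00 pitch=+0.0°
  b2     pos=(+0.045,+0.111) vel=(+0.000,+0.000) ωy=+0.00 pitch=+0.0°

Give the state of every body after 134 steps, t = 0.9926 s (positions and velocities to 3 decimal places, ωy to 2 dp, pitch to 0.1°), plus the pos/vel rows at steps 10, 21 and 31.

State at t = 0.9926 s:
  b1     pos=(+0.000,+0.037) vel=(+0.000,+0.000) ωy=+0.00 pitch=+0.0°
  b2     pos=(+0.093,+0.043) vel=(+0.000,+0.000) ωy=+0.00 pitch=+90.0°

Key-timestep trajectory:
   step    t(s)  b1.x    b1.z    b1.vx   b1.vz   b2.x    b2.z    b2.vx   b2.vz 
     10  0.0741   +0.000  +0.037  -0.002  +0.003   +0.054  +0.107  +0.269  -0.120
     21  0.1556   +0.000  +0.037  +0.000  +0.001   +0.086  +0.052  +0.422  -1.563
     31  0.2296   +0.000  +0.037  +0.000  +0.000   +0.093  +0.042  -0.038  +0.034


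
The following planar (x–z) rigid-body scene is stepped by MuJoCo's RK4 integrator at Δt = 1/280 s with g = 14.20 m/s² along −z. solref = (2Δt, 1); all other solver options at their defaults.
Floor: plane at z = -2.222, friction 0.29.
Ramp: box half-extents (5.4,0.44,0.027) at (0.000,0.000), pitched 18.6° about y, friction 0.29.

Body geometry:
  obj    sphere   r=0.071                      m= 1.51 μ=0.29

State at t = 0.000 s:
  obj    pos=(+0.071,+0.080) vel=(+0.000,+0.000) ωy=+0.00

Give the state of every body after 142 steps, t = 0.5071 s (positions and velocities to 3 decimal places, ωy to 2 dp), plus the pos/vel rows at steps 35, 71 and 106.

State at t = 0.5071 s:
  obj    pos=(+0.465,-0.053) vel=(+1.555,-0.523) ωy=+23.10

Key-timestep trajectory:
   step    t(s)  obj.x    obj.z    obj.vx   obj.vz 
     35  0.1250   +0.095  +0.071  +0.383  -0.129
     71  0.2536   +0.170  +0.046  +0.778  -0.262
    106  0.3786   +0.291  +0.006  +1.161  -0.391


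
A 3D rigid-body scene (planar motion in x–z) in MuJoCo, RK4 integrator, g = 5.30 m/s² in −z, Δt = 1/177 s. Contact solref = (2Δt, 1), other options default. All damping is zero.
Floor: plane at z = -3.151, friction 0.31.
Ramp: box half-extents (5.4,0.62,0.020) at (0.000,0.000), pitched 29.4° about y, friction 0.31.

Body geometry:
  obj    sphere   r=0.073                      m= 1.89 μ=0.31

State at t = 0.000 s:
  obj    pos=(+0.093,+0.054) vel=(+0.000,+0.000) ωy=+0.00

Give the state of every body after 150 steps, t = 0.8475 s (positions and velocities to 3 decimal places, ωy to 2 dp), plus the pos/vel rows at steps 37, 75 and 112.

State at t = 0.8475 s:
  obj    pos=(+0.675,-0.273) vel=(+1.372,-0.773) ωy=+21.57

Key-timestep trajectory:
   step    t(s)  obj.x    obj.z    obj.vx   obj.vz 
     37  0.2090   +0.129  +0.034  +0.339  -0.191
     75  0.4237   +0.239  -0.028  +0.686  -0.387
    112  0.6328   +0.417  -0.128  +1.025  -0.577


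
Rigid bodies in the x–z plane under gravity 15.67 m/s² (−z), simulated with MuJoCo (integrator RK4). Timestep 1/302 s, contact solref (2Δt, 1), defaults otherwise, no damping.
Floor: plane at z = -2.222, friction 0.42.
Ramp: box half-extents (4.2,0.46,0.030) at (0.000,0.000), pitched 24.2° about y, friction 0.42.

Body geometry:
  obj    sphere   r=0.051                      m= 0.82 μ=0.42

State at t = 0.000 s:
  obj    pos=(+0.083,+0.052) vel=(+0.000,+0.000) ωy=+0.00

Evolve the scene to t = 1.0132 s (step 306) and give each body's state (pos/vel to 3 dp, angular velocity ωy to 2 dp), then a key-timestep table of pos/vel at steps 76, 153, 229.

State at t = 1.0132 s:
  obj    pos=(+2.231,-0.914) vel=(+4.240,-1.906) ωy=+91.15

Key-timestep trajectory:
   step    t(s)  obj.x    obj.z    obj.vx   obj.vz 
     76  0.2517   +0.215  -0.008  +1.053  -0.473
    153  0.5066   +0.620  -0.190  +2.120  -0.953
    229  0.7583   +1.286  -0.489  +3.173  -1.426


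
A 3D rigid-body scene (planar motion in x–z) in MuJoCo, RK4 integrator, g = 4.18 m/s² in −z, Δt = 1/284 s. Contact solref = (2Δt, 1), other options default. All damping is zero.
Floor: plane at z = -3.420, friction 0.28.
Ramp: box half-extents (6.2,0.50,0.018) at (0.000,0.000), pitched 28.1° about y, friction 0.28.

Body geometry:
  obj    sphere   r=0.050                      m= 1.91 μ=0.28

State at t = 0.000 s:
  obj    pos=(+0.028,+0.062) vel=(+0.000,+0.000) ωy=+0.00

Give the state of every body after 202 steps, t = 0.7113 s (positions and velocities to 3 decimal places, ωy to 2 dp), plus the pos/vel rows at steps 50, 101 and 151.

State at t = 0.7113 s:
  obj    pos=(+0.342,-0.105) vel=(+0.882,-0.471) ωy=+20.00

Key-timestep trajectory:
   step    t(s)  obj.x    obj.z    obj.vx   obj.vz 
     50  0.1761   +0.047  +0.052  +0.218  -0.117
    101  0.3556   +0.107  +0.020  +0.441  -0.236
    151  0.5317   +0.203  -0.032  +0.660  -0.352


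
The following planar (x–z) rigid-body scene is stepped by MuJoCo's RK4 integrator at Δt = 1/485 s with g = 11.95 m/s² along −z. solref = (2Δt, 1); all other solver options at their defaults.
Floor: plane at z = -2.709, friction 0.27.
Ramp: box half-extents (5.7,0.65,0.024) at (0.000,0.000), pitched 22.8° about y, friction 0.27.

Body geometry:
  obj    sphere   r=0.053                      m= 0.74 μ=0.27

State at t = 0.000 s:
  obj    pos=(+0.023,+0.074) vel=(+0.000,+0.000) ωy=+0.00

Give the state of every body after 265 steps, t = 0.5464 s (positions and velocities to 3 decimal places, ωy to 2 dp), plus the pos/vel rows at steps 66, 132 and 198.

State at t = 0.5464 s:
  obj    pos=(+0.478,-0.117) vel=(+1.666,-0.700) ωy=+34.10

Key-timestep trajectory:
   step    t(s)  obj.x    obj.z    obj.vx   obj.vz 
     66  0.1361   +0.051  +0.062  +0.415  -0.174
    132  0.2722   +0.136  +0.026  +0.830  -0.349
    198  0.4082   +0.277  -0.033  +1.245  -0.523


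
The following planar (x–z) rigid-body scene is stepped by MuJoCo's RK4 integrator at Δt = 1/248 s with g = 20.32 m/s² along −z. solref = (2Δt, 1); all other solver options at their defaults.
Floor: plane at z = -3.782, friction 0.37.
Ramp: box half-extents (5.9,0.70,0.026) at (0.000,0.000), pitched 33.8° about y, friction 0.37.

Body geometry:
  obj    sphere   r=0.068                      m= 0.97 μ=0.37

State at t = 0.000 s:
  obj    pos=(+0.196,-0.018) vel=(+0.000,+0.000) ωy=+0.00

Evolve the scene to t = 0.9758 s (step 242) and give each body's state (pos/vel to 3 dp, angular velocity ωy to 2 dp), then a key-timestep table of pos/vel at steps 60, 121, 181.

State at t = 0.9758 s:
  obj    pos=(+3.391,-2.157) vel=(+6.547,-4.383) ωy=+115.85

Key-timestep trajectory:
   step    t(s)  obj.x    obj.z    obj.vx   obj.vz 
     60  0.2419   +0.392  -0.150  +1.624  -1.087
    121  0.4879   +0.995  -0.553  +3.274  -2.192
    181  0.7298   +1.983  -1.214  +4.897  -3.278


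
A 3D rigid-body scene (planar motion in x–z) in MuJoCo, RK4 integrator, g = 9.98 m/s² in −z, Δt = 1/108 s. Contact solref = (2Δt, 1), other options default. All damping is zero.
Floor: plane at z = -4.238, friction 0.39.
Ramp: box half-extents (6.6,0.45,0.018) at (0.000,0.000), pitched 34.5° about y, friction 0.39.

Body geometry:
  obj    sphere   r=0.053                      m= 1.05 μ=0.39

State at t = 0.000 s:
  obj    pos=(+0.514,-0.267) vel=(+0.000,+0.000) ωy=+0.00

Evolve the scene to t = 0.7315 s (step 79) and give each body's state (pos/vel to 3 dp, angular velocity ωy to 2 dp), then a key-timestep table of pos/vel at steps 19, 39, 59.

State at t = 0.7315 s:
  obj    pos=(+1.404,-0.879) vel=(+2.434,-1.673) ωy=+55.70

Key-timestep trajectory:
   step    t(s)  obj.x    obj.z    obj.vx   obj.vz 
     19  0.1759   +0.566  -0.303  +0.586  -0.402
     39  0.3611   +0.731  -0.416  +1.202  -0.826
     59  0.5463   +1.011  -0.608  +1.818  -1.249


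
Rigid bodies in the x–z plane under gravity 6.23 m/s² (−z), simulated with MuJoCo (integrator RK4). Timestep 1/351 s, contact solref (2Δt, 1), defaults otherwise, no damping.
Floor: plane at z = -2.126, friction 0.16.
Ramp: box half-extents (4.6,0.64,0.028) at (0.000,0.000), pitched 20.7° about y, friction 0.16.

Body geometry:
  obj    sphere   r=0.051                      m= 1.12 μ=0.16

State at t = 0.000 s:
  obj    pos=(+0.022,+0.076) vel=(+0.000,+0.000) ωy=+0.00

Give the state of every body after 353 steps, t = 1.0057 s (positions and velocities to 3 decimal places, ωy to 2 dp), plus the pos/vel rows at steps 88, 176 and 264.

State at t = 1.0057 s:
  obj    pos=(+0.766,-0.205) vel=(+1.480,-0.559) ωy=+31.01

Key-timestep trajectory:
   step    t(s)  obj.x    obj.z    obj.vx   obj.vz 
     88  0.2507   +0.068  +0.059  +0.369  -0.139
    176  0.5014   +0.207  +0.006  +0.738  -0.279
    264  0.7521   +0.438  -0.081  +1.107  -0.418


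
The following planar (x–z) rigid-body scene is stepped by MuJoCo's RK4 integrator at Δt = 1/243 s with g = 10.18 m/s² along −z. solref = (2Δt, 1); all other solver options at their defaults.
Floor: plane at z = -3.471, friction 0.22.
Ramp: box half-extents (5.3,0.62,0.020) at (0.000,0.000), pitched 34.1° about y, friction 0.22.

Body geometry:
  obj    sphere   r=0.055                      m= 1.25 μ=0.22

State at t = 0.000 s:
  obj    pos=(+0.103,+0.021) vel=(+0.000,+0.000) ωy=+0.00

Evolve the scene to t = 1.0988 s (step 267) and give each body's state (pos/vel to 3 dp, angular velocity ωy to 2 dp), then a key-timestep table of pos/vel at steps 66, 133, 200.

State at t = 1.0988 s:
  obj    pos=(+2.141,-1.359) vel=(+3.709,-2.511) ωy=+81.42

Key-timestep trajectory:
   step    t(s)  obj.x    obj.z    obj.vx   obj.vz 
     66  0.2716   +0.228  -0.063  +0.917  -0.621
    133  0.5473   +0.609  -0.322  +1.848  -1.251
    200  0.8230   +1.247  -0.753  +2.779  -1.881


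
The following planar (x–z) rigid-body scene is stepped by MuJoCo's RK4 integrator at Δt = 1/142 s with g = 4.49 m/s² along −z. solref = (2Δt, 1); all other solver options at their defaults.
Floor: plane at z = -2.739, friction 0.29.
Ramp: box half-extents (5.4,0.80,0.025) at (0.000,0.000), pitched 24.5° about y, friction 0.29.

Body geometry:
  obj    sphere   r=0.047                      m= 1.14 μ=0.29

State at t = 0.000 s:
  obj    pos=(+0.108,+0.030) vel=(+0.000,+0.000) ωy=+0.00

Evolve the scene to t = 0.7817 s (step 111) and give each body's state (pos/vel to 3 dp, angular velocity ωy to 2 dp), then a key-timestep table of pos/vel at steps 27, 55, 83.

State at t = 0.7817 s:
  obj    pos=(+0.478,-0.139) vel=(+0.946,-0.431) ωy=+22.11

Key-timestep trajectory:
   step    t(s)  obj.x    obj.z    obj.vx   obj.vz 
     27  0.1901   +0.130  +0.020  +0.230  -0.105
     55  0.3873   +0.199  -0.011  +0.469  -0.214
     83  0.5845   +0.315  -0.064  +0.707  -0.322


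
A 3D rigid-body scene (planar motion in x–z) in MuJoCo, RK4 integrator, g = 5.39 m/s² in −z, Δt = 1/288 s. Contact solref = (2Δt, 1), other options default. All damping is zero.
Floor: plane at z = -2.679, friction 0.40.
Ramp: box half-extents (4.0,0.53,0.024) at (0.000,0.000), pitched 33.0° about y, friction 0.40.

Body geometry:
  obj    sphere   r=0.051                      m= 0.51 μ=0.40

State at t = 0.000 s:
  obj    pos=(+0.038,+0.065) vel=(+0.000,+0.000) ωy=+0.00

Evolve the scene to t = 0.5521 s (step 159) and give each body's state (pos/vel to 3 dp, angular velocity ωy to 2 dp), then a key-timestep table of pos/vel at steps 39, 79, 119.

State at t = 0.5521 s:
  obj    pos=(+0.306,-0.109) vel=(+0.971,-0.631) ωy=+22.69

Key-timestep trajectory:
   step    t(s)  obj.x    obj.z    obj.vx   obj.vz 
     39  0.1354   +0.054  +0.054  +0.238  -0.155
     79  0.2743   +0.104  +0.022  +0.482  -0.313
    119  0.4132   +0.188  -0.033  +0.727  -0.472


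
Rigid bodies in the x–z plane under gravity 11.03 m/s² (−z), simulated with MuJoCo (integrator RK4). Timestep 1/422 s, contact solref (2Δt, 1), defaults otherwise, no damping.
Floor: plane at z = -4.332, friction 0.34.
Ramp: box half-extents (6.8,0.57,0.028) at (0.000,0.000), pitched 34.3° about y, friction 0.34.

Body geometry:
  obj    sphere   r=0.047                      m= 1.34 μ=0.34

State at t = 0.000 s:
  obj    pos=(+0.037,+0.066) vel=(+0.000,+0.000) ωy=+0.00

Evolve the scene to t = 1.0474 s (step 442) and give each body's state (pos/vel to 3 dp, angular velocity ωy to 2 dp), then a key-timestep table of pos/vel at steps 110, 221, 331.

State at t = 1.0474 s:
  obj    pos=(+2.049,-1.307) vel=(+3.842,-2.621) ωy=+98.93

Key-timestep trajectory:
   step    t(s)  obj.x    obj.z    obj.vx   obj.vz 
    110  0.2607   +0.162  -0.019  +0.956  -0.652
    221  0.5237   +0.540  -0.277  +1.921  -1.310
    331  0.7844   +1.165  -0.704  +2.877  -1.962


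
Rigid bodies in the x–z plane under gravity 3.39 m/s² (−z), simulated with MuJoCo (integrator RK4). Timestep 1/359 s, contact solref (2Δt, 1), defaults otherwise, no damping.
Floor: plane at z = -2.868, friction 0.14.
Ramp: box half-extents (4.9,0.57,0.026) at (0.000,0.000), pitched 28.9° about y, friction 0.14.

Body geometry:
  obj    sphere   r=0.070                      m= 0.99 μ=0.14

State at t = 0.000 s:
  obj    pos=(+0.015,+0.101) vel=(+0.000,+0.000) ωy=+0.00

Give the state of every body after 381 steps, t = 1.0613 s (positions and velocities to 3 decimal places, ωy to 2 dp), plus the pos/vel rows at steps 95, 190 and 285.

State at t = 1.0613 s:
  obj    pos=(+0.621,-0.233) vel=(+1.135,-0.637) ωy=+15.60

Key-timestep trajectory:
   step    t(s)  obj.x    obj.z    obj.vx   obj.vz 
     95  0.2646   +0.053  +0.080  +0.285  -0.159
    190  0.5292   +0.166  +0.018  +0.570  -0.312
    285  0.7939   +0.354  -0.086  +0.853  -0.468


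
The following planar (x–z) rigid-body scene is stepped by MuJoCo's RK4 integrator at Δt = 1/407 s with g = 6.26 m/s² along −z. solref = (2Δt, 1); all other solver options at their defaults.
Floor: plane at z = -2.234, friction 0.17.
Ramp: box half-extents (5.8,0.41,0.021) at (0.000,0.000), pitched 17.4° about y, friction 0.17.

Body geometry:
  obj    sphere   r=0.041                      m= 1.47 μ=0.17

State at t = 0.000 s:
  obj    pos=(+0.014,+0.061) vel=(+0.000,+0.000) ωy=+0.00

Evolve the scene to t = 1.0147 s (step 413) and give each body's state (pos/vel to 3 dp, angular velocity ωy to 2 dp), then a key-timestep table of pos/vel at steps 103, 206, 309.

State at t = 1.0147 s:
  obj    pos=(+0.671,-0.145) vel=(+1.295,-0.406) ωy=+33.09

Key-timestep trajectory:
   step    t(s)  obj.x    obj.z    obj.vx   obj.vz 
    103  0.2531   +0.055  +0.048  +0.323  -0.101
    206  0.5061   +0.177  +0.009  +0.646  -0.202
    309  0.7592   +0.382  -0.055  +0.969  -0.304


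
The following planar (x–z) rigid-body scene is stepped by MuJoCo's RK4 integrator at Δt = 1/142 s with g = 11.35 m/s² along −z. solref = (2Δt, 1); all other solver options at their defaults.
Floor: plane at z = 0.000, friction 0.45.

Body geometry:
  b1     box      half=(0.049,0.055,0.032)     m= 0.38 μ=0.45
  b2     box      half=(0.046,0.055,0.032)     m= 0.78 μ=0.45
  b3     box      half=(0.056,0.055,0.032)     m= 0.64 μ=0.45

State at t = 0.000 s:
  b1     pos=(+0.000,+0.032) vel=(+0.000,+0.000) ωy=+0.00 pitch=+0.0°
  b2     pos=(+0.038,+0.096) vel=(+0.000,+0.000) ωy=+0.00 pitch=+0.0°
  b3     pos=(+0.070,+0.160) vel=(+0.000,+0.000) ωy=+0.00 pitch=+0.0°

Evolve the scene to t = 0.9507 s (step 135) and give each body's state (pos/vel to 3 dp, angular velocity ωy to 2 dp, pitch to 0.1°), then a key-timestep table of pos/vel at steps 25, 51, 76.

State at t = 0.9507 s:
  b1     pos=(+0.000,+0.032) vel=(+0.000,+0.000) ωy=+0.00 pitch=+0.0°
  b2     pos=(+0.094,+0.046) vel=(+0.000,+0.000) ωy=+0.00 pitch=+90.0°
  b3     pos=(+0.274,+0.032) vel=(+0.000,+0.000) ωy=+0.00 pitch=+180.0°

Key-timestep trajectory:
   step    t(s)  b1.x    b1.z    b1.vx   b1.vz   b2.x    b2.z    b2.vx   b2.vz   b3.x    b3.z    b3.vx   b3.vz 
     25  0.1761   +0.000  +0.032  -0.001  +0.000   +0.043  +0.097  +0.068  +0.013   +0.084  +0.156  +0.191  -0.068
     51  0.3592   +0.000  +0.032  +0.000  +0.000   +0.078  +0.079  +0.331  -0.545   +0.155  +0.073  +0.491  -1.223
     76  0.5352   +0.000  +0.032  +0.000  +0.000   +0.094  +0.046  +0.000  +0.001   +0.238  +0.059  +0.461  -0.207


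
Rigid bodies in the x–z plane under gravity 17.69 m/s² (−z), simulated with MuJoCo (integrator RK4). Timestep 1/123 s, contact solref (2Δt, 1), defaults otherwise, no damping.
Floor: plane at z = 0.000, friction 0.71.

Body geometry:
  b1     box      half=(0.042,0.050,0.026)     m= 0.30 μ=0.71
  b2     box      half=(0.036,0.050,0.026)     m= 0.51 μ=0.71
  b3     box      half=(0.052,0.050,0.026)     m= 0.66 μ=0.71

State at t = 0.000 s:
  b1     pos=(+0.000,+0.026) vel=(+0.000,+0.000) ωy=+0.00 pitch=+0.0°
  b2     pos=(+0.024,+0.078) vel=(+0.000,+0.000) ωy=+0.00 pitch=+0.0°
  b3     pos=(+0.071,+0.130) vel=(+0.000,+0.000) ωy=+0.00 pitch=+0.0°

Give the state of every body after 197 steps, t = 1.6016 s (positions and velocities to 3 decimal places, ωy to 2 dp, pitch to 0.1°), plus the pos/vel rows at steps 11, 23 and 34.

State at t = 1.6016 s:
  b1     pos=(+0.000,+0.026) vel=(+0.000,+0.000) ωy=+0.00 pitch=+0.1°
  b2     pos=(+0.024,+0.078) vel=(+0.000,+0.000) ωy=+0.00 pitch=+0.1°
  b3     pos=(+0.093,+0.052) vel=(+0.000,+0.000) ωy=+0.00 pitch=+90.0°

Key-timestep trajectory:
   step    t(s)  b1.x    b1.z    b1.vx   b1.vz   b2.x    b2.z    b2.vx   b2.vz   b3.x    b3.z    b3.vx   b3.vz 
     11  0.0894   +0.000  +0.026  -0.001  +0.002   +0.024  +0.078  -0.003  +0.006   +0.082  +0.122  +0.226  -0.277
     23  0.1870   +0.000  +0.026  +0.000  +0.000   +0.024  +0.078  +0.000  +0.000   +0.103  +0.045  -0.057  -0.028
     34  0.2764   +0.000  +0.026  +0.000  +0.000   +0.024  +0.078  +0.000  +0.000   +0.093  +0.052  +0.051  -0.020
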